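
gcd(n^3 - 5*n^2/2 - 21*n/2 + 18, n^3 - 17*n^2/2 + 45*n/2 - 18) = n^2 - 11*n/2 + 6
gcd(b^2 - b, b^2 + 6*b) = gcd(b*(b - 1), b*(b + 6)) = b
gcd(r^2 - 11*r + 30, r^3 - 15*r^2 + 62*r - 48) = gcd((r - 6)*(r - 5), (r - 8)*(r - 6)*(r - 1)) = r - 6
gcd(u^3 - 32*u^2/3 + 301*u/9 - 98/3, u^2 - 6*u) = u - 6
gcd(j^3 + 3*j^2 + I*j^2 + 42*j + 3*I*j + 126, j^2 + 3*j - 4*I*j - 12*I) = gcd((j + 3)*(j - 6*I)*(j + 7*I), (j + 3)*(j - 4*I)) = j + 3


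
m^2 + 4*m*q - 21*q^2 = (m - 3*q)*(m + 7*q)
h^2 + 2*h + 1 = (h + 1)^2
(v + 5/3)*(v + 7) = v^2 + 26*v/3 + 35/3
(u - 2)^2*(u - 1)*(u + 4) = u^4 - u^3 - 12*u^2 + 28*u - 16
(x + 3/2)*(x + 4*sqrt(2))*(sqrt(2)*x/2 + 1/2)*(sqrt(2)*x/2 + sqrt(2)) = x^4/2 + 7*x^3/4 + 9*sqrt(2)*x^3/4 + 7*x^2/2 + 63*sqrt(2)*x^2/8 + 7*x + 27*sqrt(2)*x/4 + 6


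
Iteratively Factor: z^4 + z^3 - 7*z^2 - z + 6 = (z + 1)*(z^3 - 7*z + 6) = (z - 1)*(z + 1)*(z^2 + z - 6) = (z - 1)*(z + 1)*(z + 3)*(z - 2)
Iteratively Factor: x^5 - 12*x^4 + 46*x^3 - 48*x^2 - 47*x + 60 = (x - 1)*(x^4 - 11*x^3 + 35*x^2 - 13*x - 60) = (x - 1)*(x + 1)*(x^3 - 12*x^2 + 47*x - 60) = (x - 4)*(x - 1)*(x + 1)*(x^2 - 8*x + 15) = (x - 4)*(x - 3)*(x - 1)*(x + 1)*(x - 5)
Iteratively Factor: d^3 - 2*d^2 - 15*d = (d - 5)*(d^2 + 3*d) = (d - 5)*(d + 3)*(d)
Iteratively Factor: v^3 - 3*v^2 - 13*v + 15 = (v - 1)*(v^2 - 2*v - 15) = (v - 1)*(v + 3)*(v - 5)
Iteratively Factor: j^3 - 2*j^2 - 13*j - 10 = (j + 2)*(j^2 - 4*j - 5) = (j + 1)*(j + 2)*(j - 5)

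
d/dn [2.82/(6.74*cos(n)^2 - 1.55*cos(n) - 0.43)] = (38.0136*cos(n) - 4.371)*sin(n)/(-6.74*cos(n)^2 + 1.55*cos(n) + 0.43)^2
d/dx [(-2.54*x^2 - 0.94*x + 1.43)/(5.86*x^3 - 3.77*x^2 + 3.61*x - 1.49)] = (14.8844*x^4 + 11.0168*x^3 - 37.8526*x^2 + 18.3514*x - 3.7617)/(34.3396*x^6 - 44.1844*x^5 + 56.5221*x^4 - 44.6822*x^3 + 24.2667*x^2 - 10.7578*x + 2.2201)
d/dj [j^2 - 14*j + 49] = 2*j - 14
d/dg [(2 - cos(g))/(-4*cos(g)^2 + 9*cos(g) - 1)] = (-4*sin(g)^2 - 16*cos(g) + 21)*sin(g)/(4*cos(g)^2 - 9*cos(g) + 1)^2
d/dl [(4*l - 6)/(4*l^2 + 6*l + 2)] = (-4*l^2 + 12*l + 11)/(4*l^4 + 12*l^3 + 13*l^2 + 6*l + 1)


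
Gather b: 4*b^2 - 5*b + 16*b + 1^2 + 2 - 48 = 4*b^2 + 11*b - 45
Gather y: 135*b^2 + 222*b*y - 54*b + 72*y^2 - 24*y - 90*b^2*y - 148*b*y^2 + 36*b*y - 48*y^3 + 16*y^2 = 135*b^2 - 54*b - 48*y^3 + y^2*(88 - 148*b) + y*(-90*b^2 + 258*b - 24)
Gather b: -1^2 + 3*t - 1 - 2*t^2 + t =-2*t^2 + 4*t - 2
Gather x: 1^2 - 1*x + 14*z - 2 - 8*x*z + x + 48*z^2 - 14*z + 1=-8*x*z + 48*z^2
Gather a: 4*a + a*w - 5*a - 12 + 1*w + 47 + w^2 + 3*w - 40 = a*(w - 1) + w^2 + 4*w - 5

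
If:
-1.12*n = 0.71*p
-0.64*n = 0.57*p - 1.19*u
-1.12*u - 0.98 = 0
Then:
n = 4.02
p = -6.34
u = -0.88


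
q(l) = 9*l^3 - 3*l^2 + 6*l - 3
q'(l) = 27*l^2 - 6*l + 6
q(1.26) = 17.80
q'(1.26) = 41.31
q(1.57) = 33.85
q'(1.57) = 63.13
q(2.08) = 77.49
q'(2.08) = 110.33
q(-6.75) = -2948.11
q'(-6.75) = 1276.69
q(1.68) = 41.29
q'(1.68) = 72.12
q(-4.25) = -773.58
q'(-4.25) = 519.19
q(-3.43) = -422.06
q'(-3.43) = 344.23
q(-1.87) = -83.56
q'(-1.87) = 111.64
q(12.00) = 15189.00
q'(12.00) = 3822.00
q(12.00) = 15189.00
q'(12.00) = 3822.00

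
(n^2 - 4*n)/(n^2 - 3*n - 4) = n/(n + 1)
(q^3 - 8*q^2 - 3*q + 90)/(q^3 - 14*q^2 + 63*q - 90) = (q + 3)/(q - 3)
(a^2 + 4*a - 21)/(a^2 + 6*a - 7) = (a - 3)/(a - 1)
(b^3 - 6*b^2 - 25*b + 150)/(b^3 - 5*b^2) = (b^2 - b - 30)/b^2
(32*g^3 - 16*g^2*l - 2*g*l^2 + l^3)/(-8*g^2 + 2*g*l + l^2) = -4*g + l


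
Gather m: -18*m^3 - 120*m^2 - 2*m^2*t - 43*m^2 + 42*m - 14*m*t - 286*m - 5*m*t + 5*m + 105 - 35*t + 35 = -18*m^3 + m^2*(-2*t - 163) + m*(-19*t - 239) - 35*t + 140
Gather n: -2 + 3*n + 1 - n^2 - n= -n^2 + 2*n - 1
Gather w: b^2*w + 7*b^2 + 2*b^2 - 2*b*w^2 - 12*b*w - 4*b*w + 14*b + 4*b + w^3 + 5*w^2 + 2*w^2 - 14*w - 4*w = 9*b^2 + 18*b + w^3 + w^2*(7 - 2*b) + w*(b^2 - 16*b - 18)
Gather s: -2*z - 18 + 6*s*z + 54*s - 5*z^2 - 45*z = s*(6*z + 54) - 5*z^2 - 47*z - 18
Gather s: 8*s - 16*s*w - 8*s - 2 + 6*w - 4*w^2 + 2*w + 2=-16*s*w - 4*w^2 + 8*w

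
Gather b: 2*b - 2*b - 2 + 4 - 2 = 0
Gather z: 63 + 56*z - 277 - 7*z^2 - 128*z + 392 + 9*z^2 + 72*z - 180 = 2*z^2 - 2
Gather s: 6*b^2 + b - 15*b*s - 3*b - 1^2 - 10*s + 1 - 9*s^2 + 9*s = 6*b^2 - 2*b - 9*s^2 + s*(-15*b - 1)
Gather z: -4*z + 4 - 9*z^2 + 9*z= -9*z^2 + 5*z + 4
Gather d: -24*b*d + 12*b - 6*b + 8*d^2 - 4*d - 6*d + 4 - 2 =6*b + 8*d^2 + d*(-24*b - 10) + 2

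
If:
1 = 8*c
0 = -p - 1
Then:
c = 1/8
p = -1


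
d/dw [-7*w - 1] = -7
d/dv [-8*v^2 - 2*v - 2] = -16*v - 2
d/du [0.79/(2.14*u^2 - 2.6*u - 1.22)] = (2.054 - 3.3812*u)/(-2.14*u^2 + 2.6*u + 1.22)^2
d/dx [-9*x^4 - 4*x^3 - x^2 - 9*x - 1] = -36*x^3 - 12*x^2 - 2*x - 9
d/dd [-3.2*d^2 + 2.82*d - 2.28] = 2.82 - 6.4*d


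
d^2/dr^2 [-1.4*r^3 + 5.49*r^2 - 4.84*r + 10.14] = 10.98 - 8.4*r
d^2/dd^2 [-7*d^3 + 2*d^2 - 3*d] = 4 - 42*d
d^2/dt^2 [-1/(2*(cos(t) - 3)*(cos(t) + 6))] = (4*sin(t)^4 - 83*sin(t)^2 + 171*cos(t)/4 + 9*cos(3*t)/4 + 25)/(2*(cos(t) - 3)^3*(cos(t) + 6)^3)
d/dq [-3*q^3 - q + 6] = -9*q^2 - 1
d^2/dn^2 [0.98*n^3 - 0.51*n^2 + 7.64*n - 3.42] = 5.88*n - 1.02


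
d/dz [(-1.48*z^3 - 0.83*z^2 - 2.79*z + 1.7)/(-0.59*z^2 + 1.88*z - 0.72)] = (0.8732*z^4 - 5.5648*z^3 - 0.00970000000000026*z^2 + 3.2012*z - 1.1872)/(0.3481*z^4 - 2.2184*z^3 + 4.384*z^2 - 2.7072*z + 0.5184)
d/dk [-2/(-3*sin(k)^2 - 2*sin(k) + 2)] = -4*(3*sin(k) + 1)*cos(k)/(3*sin(k)^2 + 2*sin(k) - 2)^2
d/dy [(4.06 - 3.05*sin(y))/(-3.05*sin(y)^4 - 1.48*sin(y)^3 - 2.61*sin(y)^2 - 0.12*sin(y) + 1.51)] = (-27.9075*sin(y)^4 + 40.504*sin(y)^3 + 10.0659*sin(y)^2 + 21.1932*sin(y) - 4.1183)*cos(y)/(9.3025*sin(y)^8 + 9.028*sin(y)^7 + 18.1114*sin(y)^6 + 8.4576*sin(y)^5 - 2.0437*sin(y)^4 - 3.8432*sin(y)^3 - 7.8678*sin(y)^2 - 0.3624*sin(y) + 2.2801)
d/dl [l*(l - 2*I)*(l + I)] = 3*l^2 - 2*I*l + 2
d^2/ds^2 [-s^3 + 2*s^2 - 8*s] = 4 - 6*s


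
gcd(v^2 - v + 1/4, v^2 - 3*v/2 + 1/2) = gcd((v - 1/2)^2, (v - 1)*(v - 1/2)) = v - 1/2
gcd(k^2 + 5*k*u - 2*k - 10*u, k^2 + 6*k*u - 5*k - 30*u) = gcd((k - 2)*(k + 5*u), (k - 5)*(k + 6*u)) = 1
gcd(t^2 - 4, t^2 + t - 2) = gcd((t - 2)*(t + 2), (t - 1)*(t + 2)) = t + 2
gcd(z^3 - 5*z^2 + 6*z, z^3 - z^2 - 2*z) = z^2 - 2*z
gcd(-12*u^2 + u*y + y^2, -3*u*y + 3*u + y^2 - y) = -3*u + y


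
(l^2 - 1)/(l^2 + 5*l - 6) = (l + 1)/(l + 6)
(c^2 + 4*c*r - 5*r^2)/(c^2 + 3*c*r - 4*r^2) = (c + 5*r)/(c + 4*r)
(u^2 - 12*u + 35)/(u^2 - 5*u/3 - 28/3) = 3*(-u^2 + 12*u - 35)/(-3*u^2 + 5*u + 28)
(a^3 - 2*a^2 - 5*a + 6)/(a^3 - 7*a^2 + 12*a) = (a^2 + a - 2)/(a*(a - 4))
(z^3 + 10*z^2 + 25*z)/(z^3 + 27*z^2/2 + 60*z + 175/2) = 2*z/(2*z + 7)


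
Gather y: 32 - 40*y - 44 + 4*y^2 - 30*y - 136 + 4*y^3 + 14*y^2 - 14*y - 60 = 4*y^3 + 18*y^2 - 84*y - 208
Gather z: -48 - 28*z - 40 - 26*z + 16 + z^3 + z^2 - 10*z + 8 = z^3 + z^2 - 64*z - 64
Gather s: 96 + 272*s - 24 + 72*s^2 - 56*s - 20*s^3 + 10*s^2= -20*s^3 + 82*s^2 + 216*s + 72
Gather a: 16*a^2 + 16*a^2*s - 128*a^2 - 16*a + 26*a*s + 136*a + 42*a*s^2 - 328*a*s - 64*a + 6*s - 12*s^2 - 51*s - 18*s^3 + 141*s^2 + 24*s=a^2*(16*s - 112) + a*(42*s^2 - 302*s + 56) - 18*s^3 + 129*s^2 - 21*s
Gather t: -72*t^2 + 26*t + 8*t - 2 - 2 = -72*t^2 + 34*t - 4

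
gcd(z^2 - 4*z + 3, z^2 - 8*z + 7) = z - 1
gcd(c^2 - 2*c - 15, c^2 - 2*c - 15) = c^2 - 2*c - 15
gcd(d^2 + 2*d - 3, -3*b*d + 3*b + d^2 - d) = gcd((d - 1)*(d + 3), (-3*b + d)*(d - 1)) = d - 1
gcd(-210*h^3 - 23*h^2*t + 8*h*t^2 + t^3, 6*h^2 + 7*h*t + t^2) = 6*h + t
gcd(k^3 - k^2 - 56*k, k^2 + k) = k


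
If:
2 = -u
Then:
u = -2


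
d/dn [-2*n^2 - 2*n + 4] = -4*n - 2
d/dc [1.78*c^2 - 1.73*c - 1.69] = 3.56*c - 1.73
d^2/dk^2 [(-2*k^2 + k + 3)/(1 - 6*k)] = -224/(216*k^3 - 108*k^2 + 18*k - 1)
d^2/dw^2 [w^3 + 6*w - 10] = 6*w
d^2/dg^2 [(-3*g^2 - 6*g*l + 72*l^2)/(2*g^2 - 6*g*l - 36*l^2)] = 3*l*(-5*g^3 + 18*g^2*l - 324*g*l^2 + 432*l^3)/(g^6 - 9*g^5*l - 27*g^4*l^2 + 297*g^3*l^3 + 486*g^2*l^4 - 2916*g*l^5 - 5832*l^6)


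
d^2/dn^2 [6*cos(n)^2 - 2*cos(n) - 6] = 2*cos(n) - 12*cos(2*n)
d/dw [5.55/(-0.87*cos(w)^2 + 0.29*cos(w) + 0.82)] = (1.6095 - 9.657*cos(w))*sin(w)/(-0.87*cos(w)^2 + 0.29*cos(w) + 0.82)^2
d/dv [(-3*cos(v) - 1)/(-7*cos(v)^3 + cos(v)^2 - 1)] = (59*cos(v)/2 + 9*cos(2*v) + 21*cos(3*v)/2 + 6)*sin(v)/(7*cos(v)^3 - cos(v)^2 + 1)^2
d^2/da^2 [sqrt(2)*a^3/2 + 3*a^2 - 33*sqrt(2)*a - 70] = 3*sqrt(2)*a + 6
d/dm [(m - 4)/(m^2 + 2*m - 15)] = (m^2 + 2*m - 2*(m - 4)*(m + 1) - 15)/(m^2 + 2*m - 15)^2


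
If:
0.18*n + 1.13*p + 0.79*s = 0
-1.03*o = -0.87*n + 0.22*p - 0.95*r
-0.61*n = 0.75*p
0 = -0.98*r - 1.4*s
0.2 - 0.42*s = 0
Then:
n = 0.51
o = -0.11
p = -0.41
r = -0.68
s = 0.48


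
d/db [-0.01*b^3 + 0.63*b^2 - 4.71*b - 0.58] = -0.03*b^2 + 1.26*b - 4.71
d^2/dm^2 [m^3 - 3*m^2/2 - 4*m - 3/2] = 6*m - 3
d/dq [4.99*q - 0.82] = 4.99000000000000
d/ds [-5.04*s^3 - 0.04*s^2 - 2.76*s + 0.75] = -15.12*s^2 - 0.08*s - 2.76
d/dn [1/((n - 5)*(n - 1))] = 2*(3 - n)/(n^4 - 12*n^3 + 46*n^2 - 60*n + 25)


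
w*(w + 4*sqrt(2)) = w^2 + 4*sqrt(2)*w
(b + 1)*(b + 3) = b^2 + 4*b + 3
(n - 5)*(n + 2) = n^2 - 3*n - 10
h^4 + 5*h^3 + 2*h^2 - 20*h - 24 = (h - 2)*(h + 2)^2*(h + 3)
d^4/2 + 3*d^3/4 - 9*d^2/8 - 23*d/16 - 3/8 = (d/2 + 1/4)*(d - 3/2)*(d + 1/2)*(d + 2)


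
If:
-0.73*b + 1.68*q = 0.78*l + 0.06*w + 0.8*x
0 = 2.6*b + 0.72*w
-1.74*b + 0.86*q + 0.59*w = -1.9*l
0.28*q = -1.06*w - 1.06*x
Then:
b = 0.330723414484055*x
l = 0.340824444293126*x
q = 0.735484773403047*x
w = -1.19427899674797*x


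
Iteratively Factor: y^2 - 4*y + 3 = (y - 1)*(y - 3)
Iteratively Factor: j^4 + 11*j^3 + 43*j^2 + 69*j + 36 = (j + 3)*(j^3 + 8*j^2 + 19*j + 12) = (j + 3)*(j + 4)*(j^2 + 4*j + 3) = (j + 1)*(j + 3)*(j + 4)*(j + 3)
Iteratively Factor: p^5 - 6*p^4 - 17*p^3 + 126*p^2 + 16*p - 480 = (p + 4)*(p^4 - 10*p^3 + 23*p^2 + 34*p - 120) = (p - 4)*(p + 4)*(p^3 - 6*p^2 - p + 30) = (p - 5)*(p - 4)*(p + 4)*(p^2 - p - 6) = (p - 5)*(p - 4)*(p + 2)*(p + 4)*(p - 3)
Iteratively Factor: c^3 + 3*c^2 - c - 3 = (c + 1)*(c^2 + 2*c - 3) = (c + 1)*(c + 3)*(c - 1)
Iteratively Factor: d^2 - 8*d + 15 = (d - 5)*(d - 3)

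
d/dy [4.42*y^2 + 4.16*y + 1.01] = 8.84*y + 4.16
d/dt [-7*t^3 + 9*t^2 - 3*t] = -21*t^2 + 18*t - 3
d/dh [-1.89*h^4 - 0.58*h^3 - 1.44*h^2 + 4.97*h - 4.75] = -7.56*h^3 - 1.74*h^2 - 2.88*h + 4.97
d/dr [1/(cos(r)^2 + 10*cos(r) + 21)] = 2*(cos(r) + 5)*sin(r)/(cos(r)^2 + 10*cos(r) + 21)^2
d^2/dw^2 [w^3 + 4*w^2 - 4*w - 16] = 6*w + 8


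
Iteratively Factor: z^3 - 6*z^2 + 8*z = (z)*(z^2 - 6*z + 8) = z*(z - 4)*(z - 2)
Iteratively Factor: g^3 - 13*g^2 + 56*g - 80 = (g - 4)*(g^2 - 9*g + 20) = (g - 4)^2*(g - 5)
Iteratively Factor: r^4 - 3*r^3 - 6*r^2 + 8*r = (r - 1)*(r^3 - 2*r^2 - 8*r) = (r - 4)*(r - 1)*(r^2 + 2*r) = r*(r - 4)*(r - 1)*(r + 2)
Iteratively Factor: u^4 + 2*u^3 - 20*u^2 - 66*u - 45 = (u - 5)*(u^3 + 7*u^2 + 15*u + 9) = (u - 5)*(u + 3)*(u^2 + 4*u + 3) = (u - 5)*(u + 3)^2*(u + 1)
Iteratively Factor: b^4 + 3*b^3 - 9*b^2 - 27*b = (b)*(b^3 + 3*b^2 - 9*b - 27) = b*(b + 3)*(b^2 - 9) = b*(b + 3)^2*(b - 3)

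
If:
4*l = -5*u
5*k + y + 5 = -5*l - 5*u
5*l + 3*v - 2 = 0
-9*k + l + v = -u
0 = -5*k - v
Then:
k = 2/335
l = 28/67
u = -112/335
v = -2/67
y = -365/67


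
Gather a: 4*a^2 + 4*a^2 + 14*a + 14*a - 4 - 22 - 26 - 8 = 8*a^2 + 28*a - 60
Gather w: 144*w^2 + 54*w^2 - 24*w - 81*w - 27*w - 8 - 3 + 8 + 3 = 198*w^2 - 132*w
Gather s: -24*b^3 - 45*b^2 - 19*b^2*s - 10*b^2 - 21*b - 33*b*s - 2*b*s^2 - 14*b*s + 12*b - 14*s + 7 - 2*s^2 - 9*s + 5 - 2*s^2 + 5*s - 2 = -24*b^3 - 55*b^2 - 9*b + s^2*(-2*b - 4) + s*(-19*b^2 - 47*b - 18) + 10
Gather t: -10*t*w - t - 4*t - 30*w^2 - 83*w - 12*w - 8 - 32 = t*(-10*w - 5) - 30*w^2 - 95*w - 40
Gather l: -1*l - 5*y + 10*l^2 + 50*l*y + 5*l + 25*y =10*l^2 + l*(50*y + 4) + 20*y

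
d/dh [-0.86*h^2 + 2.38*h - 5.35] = 2.38 - 1.72*h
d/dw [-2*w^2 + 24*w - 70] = 24 - 4*w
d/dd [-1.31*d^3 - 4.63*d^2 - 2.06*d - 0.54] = -3.93*d^2 - 9.26*d - 2.06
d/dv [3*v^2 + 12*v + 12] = 6*v + 12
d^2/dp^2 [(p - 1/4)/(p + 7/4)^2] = 128*(4*p - 17)/(4*p + 7)^4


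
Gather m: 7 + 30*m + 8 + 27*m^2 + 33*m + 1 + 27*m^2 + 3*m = 54*m^2 + 66*m + 16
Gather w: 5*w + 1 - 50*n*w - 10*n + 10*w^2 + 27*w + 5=-10*n + 10*w^2 + w*(32 - 50*n) + 6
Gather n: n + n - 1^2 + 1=2*n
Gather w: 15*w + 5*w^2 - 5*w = 5*w^2 + 10*w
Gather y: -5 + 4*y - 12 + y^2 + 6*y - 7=y^2 + 10*y - 24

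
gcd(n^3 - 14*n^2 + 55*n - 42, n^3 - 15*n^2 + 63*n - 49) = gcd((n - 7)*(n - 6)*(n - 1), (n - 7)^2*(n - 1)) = n^2 - 8*n + 7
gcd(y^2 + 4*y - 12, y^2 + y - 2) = 1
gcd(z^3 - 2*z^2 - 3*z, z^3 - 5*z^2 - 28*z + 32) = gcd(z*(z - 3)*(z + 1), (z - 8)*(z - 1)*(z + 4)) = 1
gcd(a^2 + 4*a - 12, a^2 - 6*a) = 1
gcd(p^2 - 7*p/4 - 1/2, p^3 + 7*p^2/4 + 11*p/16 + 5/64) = p + 1/4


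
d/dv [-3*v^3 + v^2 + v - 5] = -9*v^2 + 2*v + 1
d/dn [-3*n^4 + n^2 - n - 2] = -12*n^3 + 2*n - 1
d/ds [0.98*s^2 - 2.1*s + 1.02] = 1.96*s - 2.1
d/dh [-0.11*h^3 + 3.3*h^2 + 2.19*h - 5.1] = -0.33*h^2 + 6.6*h + 2.19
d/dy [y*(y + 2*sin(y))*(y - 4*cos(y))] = y*(y + 2*sin(y))*(4*sin(y) + 1) + y*(y - 4*cos(y))*(2*cos(y) + 1) + (y + 2*sin(y))*(y - 4*cos(y))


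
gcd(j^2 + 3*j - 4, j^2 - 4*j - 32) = j + 4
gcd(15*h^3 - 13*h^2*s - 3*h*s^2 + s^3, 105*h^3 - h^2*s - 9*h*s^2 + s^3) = -15*h^2 - 2*h*s + s^2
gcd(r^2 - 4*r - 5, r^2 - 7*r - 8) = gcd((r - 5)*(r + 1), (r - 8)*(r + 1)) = r + 1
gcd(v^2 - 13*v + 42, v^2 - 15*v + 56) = v - 7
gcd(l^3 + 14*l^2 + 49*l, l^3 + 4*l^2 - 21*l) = l^2 + 7*l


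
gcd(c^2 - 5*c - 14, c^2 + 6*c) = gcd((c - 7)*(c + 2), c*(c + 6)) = 1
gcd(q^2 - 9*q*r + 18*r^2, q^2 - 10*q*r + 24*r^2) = q - 6*r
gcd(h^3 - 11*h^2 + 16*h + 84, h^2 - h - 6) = h + 2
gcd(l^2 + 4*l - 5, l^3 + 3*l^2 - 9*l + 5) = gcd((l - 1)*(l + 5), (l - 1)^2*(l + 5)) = l^2 + 4*l - 5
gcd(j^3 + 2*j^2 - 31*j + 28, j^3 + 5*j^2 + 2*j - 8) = j - 1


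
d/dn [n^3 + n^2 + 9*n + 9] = 3*n^2 + 2*n + 9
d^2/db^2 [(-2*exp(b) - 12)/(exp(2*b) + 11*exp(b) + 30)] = 2*(5 - exp(b))*exp(b)/(exp(3*b) + 15*exp(2*b) + 75*exp(b) + 125)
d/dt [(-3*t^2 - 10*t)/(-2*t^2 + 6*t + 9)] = 2*(-19*t^2 - 27*t - 45)/(4*t^4 - 24*t^3 + 108*t + 81)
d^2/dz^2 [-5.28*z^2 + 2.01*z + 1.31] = -10.5600000000000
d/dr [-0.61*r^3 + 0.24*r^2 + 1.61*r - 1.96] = -1.83*r^2 + 0.48*r + 1.61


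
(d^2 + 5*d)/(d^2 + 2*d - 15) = d/(d - 3)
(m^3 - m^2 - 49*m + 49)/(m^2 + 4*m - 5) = (m^2 - 49)/(m + 5)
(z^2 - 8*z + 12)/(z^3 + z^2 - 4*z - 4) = (z - 6)/(z^2 + 3*z + 2)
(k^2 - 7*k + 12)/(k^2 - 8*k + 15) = (k - 4)/(k - 5)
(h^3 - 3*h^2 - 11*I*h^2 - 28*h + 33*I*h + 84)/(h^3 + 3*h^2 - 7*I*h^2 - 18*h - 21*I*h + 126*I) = (h - 4*I)/(h + 6)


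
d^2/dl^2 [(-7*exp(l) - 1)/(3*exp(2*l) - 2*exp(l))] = (-63*exp(3*l) - 78*exp(2*l) + 18*exp(l) - 4)*exp(-l)/(27*exp(3*l) - 54*exp(2*l) + 36*exp(l) - 8)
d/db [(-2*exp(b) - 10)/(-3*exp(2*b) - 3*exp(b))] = 2*(-exp(2*b) - 10*exp(b) - 5)*exp(-b)/(3*(exp(2*b) + 2*exp(b) + 1))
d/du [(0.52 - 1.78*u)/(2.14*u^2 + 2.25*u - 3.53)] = (3.8092*u^2 - 2.2256*u + 5.1134)/(4.5796*u^4 + 9.63*u^3 - 10.0459*u^2 - 15.885*u + 12.4609)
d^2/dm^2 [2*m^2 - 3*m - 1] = 4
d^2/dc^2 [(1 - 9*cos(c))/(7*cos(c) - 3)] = 20*(-7*sin(c)^2 + 3*cos(c) - 7)/(7*cos(c) - 3)^3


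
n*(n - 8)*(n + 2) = n^3 - 6*n^2 - 16*n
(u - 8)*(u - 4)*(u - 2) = u^3 - 14*u^2 + 56*u - 64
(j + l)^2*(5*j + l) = 5*j^3 + 11*j^2*l + 7*j*l^2 + l^3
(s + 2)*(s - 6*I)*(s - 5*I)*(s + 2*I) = s^4 + 2*s^3 - 9*I*s^3 - 8*s^2 - 18*I*s^2 - 16*s - 60*I*s - 120*I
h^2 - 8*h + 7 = (h - 7)*(h - 1)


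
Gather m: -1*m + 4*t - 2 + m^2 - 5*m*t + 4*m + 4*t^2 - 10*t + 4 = m^2 + m*(3 - 5*t) + 4*t^2 - 6*t + 2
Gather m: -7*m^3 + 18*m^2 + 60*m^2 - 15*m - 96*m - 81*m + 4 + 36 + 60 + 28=-7*m^3 + 78*m^2 - 192*m + 128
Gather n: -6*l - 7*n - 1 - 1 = -6*l - 7*n - 2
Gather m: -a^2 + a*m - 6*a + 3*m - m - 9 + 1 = -a^2 - 6*a + m*(a + 2) - 8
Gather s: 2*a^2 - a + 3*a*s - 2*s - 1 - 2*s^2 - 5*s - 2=2*a^2 - a - 2*s^2 + s*(3*a - 7) - 3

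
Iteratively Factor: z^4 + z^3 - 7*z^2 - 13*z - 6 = (z + 2)*(z^3 - z^2 - 5*z - 3) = (z + 1)*(z + 2)*(z^2 - 2*z - 3) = (z + 1)^2*(z + 2)*(z - 3)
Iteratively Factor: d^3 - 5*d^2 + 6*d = (d - 2)*(d^2 - 3*d) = d*(d - 2)*(d - 3)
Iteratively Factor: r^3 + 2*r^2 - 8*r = (r)*(r^2 + 2*r - 8) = r*(r - 2)*(r + 4)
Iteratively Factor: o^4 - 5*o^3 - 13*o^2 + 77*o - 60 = (o - 5)*(o^3 - 13*o + 12) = (o - 5)*(o + 4)*(o^2 - 4*o + 3) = (o - 5)*(o - 3)*(o + 4)*(o - 1)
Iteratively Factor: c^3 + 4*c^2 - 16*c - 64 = (c + 4)*(c^2 - 16) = (c - 4)*(c + 4)*(c + 4)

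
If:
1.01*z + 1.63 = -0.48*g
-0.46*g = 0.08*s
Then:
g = -2.10416666666667*z - 3.39583333333333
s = 12.0989583333333*z + 19.5260416666667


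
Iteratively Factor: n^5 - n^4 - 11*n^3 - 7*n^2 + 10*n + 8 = (n + 2)*(n^4 - 3*n^3 - 5*n^2 + 3*n + 4) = (n + 1)*(n + 2)*(n^3 - 4*n^2 - n + 4) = (n + 1)^2*(n + 2)*(n^2 - 5*n + 4) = (n - 1)*(n + 1)^2*(n + 2)*(n - 4)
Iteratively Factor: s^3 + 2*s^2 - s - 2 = (s + 2)*(s^2 - 1) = (s - 1)*(s + 2)*(s + 1)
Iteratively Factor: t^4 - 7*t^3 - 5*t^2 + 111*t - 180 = (t - 3)*(t^3 - 4*t^2 - 17*t + 60) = (t - 5)*(t - 3)*(t^2 + t - 12) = (t - 5)*(t - 3)*(t + 4)*(t - 3)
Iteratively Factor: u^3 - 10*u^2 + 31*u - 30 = (u - 5)*(u^2 - 5*u + 6) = (u - 5)*(u - 3)*(u - 2)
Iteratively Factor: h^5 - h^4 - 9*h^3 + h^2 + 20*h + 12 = (h - 3)*(h^4 + 2*h^3 - 3*h^2 - 8*h - 4) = (h - 3)*(h + 1)*(h^3 + h^2 - 4*h - 4) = (h - 3)*(h + 1)*(h + 2)*(h^2 - h - 2) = (h - 3)*(h - 2)*(h + 1)*(h + 2)*(h + 1)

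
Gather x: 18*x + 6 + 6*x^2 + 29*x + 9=6*x^2 + 47*x + 15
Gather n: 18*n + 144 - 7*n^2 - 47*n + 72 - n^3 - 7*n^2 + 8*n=-n^3 - 14*n^2 - 21*n + 216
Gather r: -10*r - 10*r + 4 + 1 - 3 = 2 - 20*r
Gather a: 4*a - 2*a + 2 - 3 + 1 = 2*a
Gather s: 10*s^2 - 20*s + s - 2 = 10*s^2 - 19*s - 2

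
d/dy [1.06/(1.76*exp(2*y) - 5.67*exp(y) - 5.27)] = (6.0102 - 3.7312*exp(y))*exp(y)/(-1.76*exp(2*y) + 5.67*exp(y) + 5.27)^2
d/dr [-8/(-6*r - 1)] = -48/(6*r + 1)^2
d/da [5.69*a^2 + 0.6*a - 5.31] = 11.38*a + 0.6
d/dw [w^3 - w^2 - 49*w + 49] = 3*w^2 - 2*w - 49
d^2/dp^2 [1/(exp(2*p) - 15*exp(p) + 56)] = ((15 - 4*exp(p))*(exp(2*p) - 15*exp(p) + 56) + 2*(2*exp(p) - 15)^2*exp(p))*exp(p)/(exp(2*p) - 15*exp(p) + 56)^3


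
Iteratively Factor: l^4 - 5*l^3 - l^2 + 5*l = (l - 5)*(l^3 - l) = (l - 5)*(l - 1)*(l^2 + l) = l*(l - 5)*(l - 1)*(l + 1)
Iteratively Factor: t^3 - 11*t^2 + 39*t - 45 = (t - 5)*(t^2 - 6*t + 9) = (t - 5)*(t - 3)*(t - 3)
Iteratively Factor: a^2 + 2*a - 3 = (a + 3)*(a - 1)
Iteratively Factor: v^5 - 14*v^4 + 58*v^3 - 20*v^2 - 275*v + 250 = (v - 5)*(v^4 - 9*v^3 + 13*v^2 + 45*v - 50) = (v - 5)^2*(v^3 - 4*v^2 - 7*v + 10) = (v - 5)^3*(v^2 + v - 2) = (v - 5)^3*(v + 2)*(v - 1)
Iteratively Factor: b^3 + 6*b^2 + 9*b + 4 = (b + 1)*(b^2 + 5*b + 4) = (b + 1)*(b + 4)*(b + 1)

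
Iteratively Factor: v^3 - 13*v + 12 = (v + 4)*(v^2 - 4*v + 3) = (v - 1)*(v + 4)*(v - 3)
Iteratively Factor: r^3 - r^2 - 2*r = (r - 2)*(r^2 + r) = r*(r - 2)*(r + 1)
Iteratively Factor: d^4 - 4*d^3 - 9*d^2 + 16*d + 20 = (d + 2)*(d^3 - 6*d^2 + 3*d + 10) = (d - 2)*(d + 2)*(d^2 - 4*d - 5) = (d - 5)*(d - 2)*(d + 2)*(d + 1)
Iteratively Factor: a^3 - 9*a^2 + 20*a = (a)*(a^2 - 9*a + 20) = a*(a - 5)*(a - 4)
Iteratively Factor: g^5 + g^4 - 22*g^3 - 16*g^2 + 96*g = (g + 4)*(g^4 - 3*g^3 - 10*g^2 + 24*g) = (g - 4)*(g + 4)*(g^3 + g^2 - 6*g) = (g - 4)*(g + 3)*(g + 4)*(g^2 - 2*g) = (g - 4)*(g - 2)*(g + 3)*(g + 4)*(g)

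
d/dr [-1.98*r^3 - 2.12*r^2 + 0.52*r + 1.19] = -5.94*r^2 - 4.24*r + 0.52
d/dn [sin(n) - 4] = cos(n)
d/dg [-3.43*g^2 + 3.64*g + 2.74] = 3.64 - 6.86*g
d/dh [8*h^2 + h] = 16*h + 1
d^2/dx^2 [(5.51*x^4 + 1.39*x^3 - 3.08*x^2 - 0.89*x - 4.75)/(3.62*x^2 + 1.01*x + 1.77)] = (144.410488*x^6 + 120.873972*x^5 + 245.55315*x^4 + 141.823298*x^3 - 33.0098819999998*x^2 - 43.857798*x + 35.062792)/(47.437928*x^6 + 39.706332*x^5 + 80.66265*x^4 + 39.859145*x^3 + 39.440025*x^2 + 9.492687*x + 5.545233)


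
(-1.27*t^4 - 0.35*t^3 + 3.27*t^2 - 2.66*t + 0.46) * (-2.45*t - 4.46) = 3.1115*t^5 + 6.5217*t^4 - 6.4505*t^3 - 8.0672*t^2 + 10.7366*t - 2.0516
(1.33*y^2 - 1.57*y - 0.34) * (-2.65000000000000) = -3.5245*y^2 + 4.1605*y + 0.901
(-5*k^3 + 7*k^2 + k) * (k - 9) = -5*k^4 + 52*k^3 - 62*k^2 - 9*k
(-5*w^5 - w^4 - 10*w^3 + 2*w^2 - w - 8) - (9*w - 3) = -5*w^5 - w^4 - 10*w^3 + 2*w^2 - 10*w - 5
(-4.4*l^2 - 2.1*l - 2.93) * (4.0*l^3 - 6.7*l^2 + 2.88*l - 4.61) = -17.6*l^5 + 21.08*l^4 - 10.322*l^3 + 33.867*l^2 + 1.2426*l + 13.5073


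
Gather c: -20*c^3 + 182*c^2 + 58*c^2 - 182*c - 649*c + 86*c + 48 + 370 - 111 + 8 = -20*c^3 + 240*c^2 - 745*c + 315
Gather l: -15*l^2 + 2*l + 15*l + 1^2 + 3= -15*l^2 + 17*l + 4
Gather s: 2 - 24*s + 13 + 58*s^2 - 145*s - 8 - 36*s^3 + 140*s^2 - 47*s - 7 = -36*s^3 + 198*s^2 - 216*s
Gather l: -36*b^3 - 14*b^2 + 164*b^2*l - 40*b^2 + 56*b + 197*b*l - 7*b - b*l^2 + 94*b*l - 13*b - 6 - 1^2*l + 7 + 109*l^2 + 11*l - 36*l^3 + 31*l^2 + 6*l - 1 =-36*b^3 - 54*b^2 + 36*b - 36*l^3 + l^2*(140 - b) + l*(164*b^2 + 291*b + 16)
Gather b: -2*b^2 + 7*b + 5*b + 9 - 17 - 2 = -2*b^2 + 12*b - 10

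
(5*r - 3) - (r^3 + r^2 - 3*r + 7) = -r^3 - r^2 + 8*r - 10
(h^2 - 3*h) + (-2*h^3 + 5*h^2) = -2*h^3 + 6*h^2 - 3*h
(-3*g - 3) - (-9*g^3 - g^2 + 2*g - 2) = 9*g^3 + g^2 - 5*g - 1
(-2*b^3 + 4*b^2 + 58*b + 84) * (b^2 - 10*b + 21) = -2*b^5 + 24*b^4 - 24*b^3 - 412*b^2 + 378*b + 1764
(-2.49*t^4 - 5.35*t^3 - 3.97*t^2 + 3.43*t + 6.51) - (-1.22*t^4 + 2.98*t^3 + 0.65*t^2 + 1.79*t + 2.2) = -1.27*t^4 - 8.33*t^3 - 4.62*t^2 + 1.64*t + 4.31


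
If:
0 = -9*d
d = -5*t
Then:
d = 0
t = 0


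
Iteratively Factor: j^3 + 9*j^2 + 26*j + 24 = (j + 3)*(j^2 + 6*j + 8) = (j + 3)*(j + 4)*(j + 2)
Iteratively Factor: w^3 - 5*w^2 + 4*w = (w - 4)*(w^2 - w) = (w - 4)*(w - 1)*(w)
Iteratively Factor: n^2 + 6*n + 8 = (n + 4)*(n + 2)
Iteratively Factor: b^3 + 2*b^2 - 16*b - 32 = (b + 2)*(b^2 - 16) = (b + 2)*(b + 4)*(b - 4)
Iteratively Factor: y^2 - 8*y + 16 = (y - 4)*(y - 4)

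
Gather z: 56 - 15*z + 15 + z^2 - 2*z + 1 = z^2 - 17*z + 72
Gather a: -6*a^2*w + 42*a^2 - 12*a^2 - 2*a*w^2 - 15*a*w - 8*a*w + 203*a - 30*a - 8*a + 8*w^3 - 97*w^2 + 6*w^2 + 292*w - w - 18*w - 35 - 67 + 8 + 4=a^2*(30 - 6*w) + a*(-2*w^2 - 23*w + 165) + 8*w^3 - 91*w^2 + 273*w - 90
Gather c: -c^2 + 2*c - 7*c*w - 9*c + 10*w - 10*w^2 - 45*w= -c^2 + c*(-7*w - 7) - 10*w^2 - 35*w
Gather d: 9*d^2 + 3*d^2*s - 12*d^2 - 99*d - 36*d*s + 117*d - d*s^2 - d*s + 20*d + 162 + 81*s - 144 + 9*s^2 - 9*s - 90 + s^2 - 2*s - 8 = d^2*(3*s - 3) + d*(-s^2 - 37*s + 38) + 10*s^2 + 70*s - 80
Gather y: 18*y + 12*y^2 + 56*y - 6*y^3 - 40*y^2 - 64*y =-6*y^3 - 28*y^2 + 10*y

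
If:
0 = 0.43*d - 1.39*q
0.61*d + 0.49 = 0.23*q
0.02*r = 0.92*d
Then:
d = -0.91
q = -0.28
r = -41.83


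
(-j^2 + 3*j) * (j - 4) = -j^3 + 7*j^2 - 12*j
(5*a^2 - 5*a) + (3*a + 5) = 5*a^2 - 2*a + 5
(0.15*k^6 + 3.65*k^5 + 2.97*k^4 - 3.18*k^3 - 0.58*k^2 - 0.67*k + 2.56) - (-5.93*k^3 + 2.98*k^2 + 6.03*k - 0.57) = 0.15*k^6 + 3.65*k^5 + 2.97*k^4 + 2.75*k^3 - 3.56*k^2 - 6.7*k + 3.13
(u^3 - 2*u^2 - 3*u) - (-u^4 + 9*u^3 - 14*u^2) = u^4 - 8*u^3 + 12*u^2 - 3*u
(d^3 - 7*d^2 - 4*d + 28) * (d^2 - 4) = d^5 - 7*d^4 - 8*d^3 + 56*d^2 + 16*d - 112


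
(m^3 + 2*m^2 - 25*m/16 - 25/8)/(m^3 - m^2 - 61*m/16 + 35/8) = (4*m + 5)/(4*m - 7)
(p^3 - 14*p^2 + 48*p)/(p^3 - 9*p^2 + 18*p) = (p - 8)/(p - 3)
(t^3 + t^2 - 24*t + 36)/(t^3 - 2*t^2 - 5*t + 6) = (t^2 + 4*t - 12)/(t^2 + t - 2)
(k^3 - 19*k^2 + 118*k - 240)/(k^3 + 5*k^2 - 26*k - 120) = (k^2 - 14*k + 48)/(k^2 + 10*k + 24)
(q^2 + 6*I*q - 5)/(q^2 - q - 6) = (-q^2 - 6*I*q + 5)/(-q^2 + q + 6)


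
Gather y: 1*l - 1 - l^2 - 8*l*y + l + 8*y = -l^2 + 2*l + y*(8 - 8*l) - 1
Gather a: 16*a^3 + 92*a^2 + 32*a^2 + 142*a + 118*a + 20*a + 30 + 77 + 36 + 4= 16*a^3 + 124*a^2 + 280*a + 147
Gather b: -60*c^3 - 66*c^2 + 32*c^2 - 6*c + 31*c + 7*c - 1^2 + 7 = -60*c^3 - 34*c^2 + 32*c + 6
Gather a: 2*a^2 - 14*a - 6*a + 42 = 2*a^2 - 20*a + 42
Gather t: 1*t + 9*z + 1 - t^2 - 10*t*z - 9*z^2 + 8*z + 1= -t^2 + t*(1 - 10*z) - 9*z^2 + 17*z + 2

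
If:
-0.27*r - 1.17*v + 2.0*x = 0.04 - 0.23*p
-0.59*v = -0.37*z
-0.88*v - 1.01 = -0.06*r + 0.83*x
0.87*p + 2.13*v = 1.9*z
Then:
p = 0.648548607052406*z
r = -15.2633602279275*z - 19.7233429394813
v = 0.627118644067797*z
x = -1.76827231380158*z - 2.64265129682997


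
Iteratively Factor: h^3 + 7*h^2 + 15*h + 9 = (h + 3)*(h^2 + 4*h + 3) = (h + 3)^2*(h + 1)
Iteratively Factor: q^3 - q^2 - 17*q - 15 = (q + 1)*(q^2 - 2*q - 15) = (q + 1)*(q + 3)*(q - 5)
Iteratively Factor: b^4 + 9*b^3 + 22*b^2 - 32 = (b + 2)*(b^3 + 7*b^2 + 8*b - 16) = (b + 2)*(b + 4)*(b^2 + 3*b - 4) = (b - 1)*(b + 2)*(b + 4)*(b + 4)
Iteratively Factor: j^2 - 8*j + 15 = (j - 5)*(j - 3)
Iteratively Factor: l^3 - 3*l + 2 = (l - 1)*(l^2 + l - 2) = (l - 1)^2*(l + 2)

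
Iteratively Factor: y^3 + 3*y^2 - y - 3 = (y + 3)*(y^2 - 1) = (y + 1)*(y + 3)*(y - 1)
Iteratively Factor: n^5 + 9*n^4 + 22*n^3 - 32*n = (n)*(n^4 + 9*n^3 + 22*n^2 - 32) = n*(n + 2)*(n^3 + 7*n^2 + 8*n - 16) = n*(n + 2)*(n + 4)*(n^2 + 3*n - 4) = n*(n + 2)*(n + 4)^2*(n - 1)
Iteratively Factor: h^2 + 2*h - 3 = (h - 1)*(h + 3)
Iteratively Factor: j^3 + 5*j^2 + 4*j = (j + 4)*(j^2 + j) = (j + 1)*(j + 4)*(j)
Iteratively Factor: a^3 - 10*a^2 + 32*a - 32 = (a - 2)*(a^2 - 8*a + 16) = (a - 4)*(a - 2)*(a - 4)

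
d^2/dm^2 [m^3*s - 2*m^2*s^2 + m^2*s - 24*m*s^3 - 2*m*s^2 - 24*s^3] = 2*s*(3*m - 2*s + 1)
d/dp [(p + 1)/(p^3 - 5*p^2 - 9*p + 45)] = (p^3 - 5*p^2 - 9*p + (p + 1)*(-3*p^2 + 10*p + 9) + 45)/(p^3 - 5*p^2 - 9*p + 45)^2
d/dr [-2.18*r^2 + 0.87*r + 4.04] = 0.87 - 4.36*r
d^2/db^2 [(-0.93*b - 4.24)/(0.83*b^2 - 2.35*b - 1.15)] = ((0.93*b + 4.24)*(1.66*b - 2.35)*(3.32*b - 4.7) + (4.6314*b + 2.6674)*(-0.83*b^2 + 2.35*b + 1.15))/(-0.83*b^2 + 2.35*b + 1.15)^3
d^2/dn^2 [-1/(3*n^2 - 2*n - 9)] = 2*(-9*n^2 + 6*n + 4*(3*n - 1)^2 + 27)/(-3*n^2 + 2*n + 9)^3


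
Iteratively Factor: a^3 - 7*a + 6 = (a - 2)*(a^2 + 2*a - 3) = (a - 2)*(a - 1)*(a + 3)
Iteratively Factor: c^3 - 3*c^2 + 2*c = (c - 1)*(c^2 - 2*c) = (c - 2)*(c - 1)*(c)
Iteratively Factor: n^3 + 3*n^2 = (n)*(n^2 + 3*n) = n*(n + 3)*(n)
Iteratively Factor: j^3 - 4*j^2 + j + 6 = (j + 1)*(j^2 - 5*j + 6) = (j - 3)*(j + 1)*(j - 2)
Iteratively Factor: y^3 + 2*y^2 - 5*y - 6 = (y + 3)*(y^2 - y - 2) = (y - 2)*(y + 3)*(y + 1)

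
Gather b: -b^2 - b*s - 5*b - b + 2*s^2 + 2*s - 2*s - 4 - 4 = -b^2 + b*(-s - 6) + 2*s^2 - 8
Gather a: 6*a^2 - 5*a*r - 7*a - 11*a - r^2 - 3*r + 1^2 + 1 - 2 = 6*a^2 + a*(-5*r - 18) - r^2 - 3*r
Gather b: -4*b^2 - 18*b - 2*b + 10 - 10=-4*b^2 - 20*b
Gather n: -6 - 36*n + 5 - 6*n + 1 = -42*n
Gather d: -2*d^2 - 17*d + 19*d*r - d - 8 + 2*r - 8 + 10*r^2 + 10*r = -2*d^2 + d*(19*r - 18) + 10*r^2 + 12*r - 16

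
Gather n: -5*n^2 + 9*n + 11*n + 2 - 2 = -5*n^2 + 20*n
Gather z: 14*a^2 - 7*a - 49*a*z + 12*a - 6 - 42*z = 14*a^2 + 5*a + z*(-49*a - 42) - 6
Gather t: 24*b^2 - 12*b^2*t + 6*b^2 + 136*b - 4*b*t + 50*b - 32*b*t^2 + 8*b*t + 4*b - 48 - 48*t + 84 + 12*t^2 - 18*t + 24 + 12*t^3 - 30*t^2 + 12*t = 30*b^2 + 190*b + 12*t^3 + t^2*(-32*b - 18) + t*(-12*b^2 + 4*b - 54) + 60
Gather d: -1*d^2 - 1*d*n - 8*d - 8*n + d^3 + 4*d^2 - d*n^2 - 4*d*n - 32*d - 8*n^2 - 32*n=d^3 + 3*d^2 + d*(-n^2 - 5*n - 40) - 8*n^2 - 40*n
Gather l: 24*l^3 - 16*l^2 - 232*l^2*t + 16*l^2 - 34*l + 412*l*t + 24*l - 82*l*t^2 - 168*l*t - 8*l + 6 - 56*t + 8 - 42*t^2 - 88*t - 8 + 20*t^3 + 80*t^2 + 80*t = 24*l^3 - 232*l^2*t + l*(-82*t^2 + 244*t - 18) + 20*t^3 + 38*t^2 - 64*t + 6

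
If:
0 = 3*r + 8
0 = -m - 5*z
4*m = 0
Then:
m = 0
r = -8/3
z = 0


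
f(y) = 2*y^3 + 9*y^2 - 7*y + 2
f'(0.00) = -7.00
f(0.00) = 2.00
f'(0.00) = -7.00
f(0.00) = 2.00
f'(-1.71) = -20.24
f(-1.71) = 30.29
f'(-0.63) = -15.96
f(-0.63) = 9.48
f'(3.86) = 151.88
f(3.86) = 224.10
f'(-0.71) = -16.76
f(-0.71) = 10.79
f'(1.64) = 38.66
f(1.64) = 23.55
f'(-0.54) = -14.97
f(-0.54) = 8.09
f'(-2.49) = -14.62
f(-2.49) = 44.35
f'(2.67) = 83.83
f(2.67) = 85.54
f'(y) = 6*y^2 + 18*y - 7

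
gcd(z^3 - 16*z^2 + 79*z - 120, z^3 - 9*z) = z - 3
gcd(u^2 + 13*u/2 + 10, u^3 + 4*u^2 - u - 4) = u + 4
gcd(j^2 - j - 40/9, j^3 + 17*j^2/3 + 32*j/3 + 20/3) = j + 5/3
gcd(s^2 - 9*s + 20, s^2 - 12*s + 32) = s - 4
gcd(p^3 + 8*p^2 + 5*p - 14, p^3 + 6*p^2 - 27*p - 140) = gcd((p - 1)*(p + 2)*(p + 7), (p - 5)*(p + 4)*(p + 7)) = p + 7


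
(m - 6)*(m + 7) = m^2 + m - 42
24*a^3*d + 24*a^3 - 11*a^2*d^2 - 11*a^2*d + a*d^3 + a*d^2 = (-8*a + d)*(-3*a + d)*(a*d + a)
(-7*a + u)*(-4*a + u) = 28*a^2 - 11*a*u + u^2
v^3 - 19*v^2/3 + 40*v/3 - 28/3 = (v - 7/3)*(v - 2)^2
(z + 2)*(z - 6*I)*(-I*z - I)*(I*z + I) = z^4 + 4*z^3 - 6*I*z^3 + 5*z^2 - 24*I*z^2 + 2*z - 30*I*z - 12*I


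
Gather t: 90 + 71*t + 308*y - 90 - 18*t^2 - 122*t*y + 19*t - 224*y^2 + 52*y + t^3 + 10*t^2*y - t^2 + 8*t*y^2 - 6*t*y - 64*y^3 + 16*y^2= t^3 + t^2*(10*y - 19) + t*(8*y^2 - 128*y + 90) - 64*y^3 - 208*y^2 + 360*y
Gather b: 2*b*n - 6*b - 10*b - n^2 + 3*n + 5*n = b*(2*n - 16) - n^2 + 8*n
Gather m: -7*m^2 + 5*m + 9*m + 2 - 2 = -7*m^2 + 14*m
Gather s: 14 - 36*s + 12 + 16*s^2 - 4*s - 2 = 16*s^2 - 40*s + 24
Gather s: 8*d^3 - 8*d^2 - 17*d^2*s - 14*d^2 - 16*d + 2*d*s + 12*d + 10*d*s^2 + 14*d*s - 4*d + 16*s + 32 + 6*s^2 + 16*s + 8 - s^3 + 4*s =8*d^3 - 22*d^2 - 8*d - s^3 + s^2*(10*d + 6) + s*(-17*d^2 + 16*d + 36) + 40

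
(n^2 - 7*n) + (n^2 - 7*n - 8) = 2*n^2 - 14*n - 8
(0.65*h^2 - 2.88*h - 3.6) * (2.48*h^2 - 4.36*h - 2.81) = 1.612*h^4 - 9.9764*h^3 + 1.8023*h^2 + 23.7888*h + 10.116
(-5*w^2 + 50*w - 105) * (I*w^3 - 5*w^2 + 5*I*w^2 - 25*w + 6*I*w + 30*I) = -5*I*w^5 + 25*w^4 + 25*I*w^4 - 125*w^3 + 115*I*w^3 - 725*w^2 - 375*I*w^2 + 2625*w + 870*I*w - 3150*I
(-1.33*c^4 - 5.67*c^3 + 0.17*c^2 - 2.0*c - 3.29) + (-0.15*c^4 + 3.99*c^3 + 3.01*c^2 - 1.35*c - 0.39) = -1.48*c^4 - 1.68*c^3 + 3.18*c^2 - 3.35*c - 3.68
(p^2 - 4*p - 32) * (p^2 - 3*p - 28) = p^4 - 7*p^3 - 48*p^2 + 208*p + 896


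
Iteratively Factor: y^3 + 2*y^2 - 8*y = (y - 2)*(y^2 + 4*y) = (y - 2)*(y + 4)*(y)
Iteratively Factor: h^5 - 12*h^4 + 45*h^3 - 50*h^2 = (h - 5)*(h^4 - 7*h^3 + 10*h^2) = h*(h - 5)*(h^3 - 7*h^2 + 10*h) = h^2*(h - 5)*(h^2 - 7*h + 10) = h^2*(h - 5)^2*(h - 2)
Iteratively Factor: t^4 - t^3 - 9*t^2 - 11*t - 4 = (t + 1)*(t^3 - 2*t^2 - 7*t - 4) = (t - 4)*(t + 1)*(t^2 + 2*t + 1) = (t - 4)*(t + 1)^2*(t + 1)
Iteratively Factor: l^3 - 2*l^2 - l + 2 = (l - 2)*(l^2 - 1) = (l - 2)*(l - 1)*(l + 1)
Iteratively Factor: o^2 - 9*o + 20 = (o - 4)*(o - 5)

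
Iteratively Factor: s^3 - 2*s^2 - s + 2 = (s - 2)*(s^2 - 1) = (s - 2)*(s - 1)*(s + 1)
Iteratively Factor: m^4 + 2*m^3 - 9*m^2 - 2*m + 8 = (m - 1)*(m^3 + 3*m^2 - 6*m - 8) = (m - 1)*(m + 1)*(m^2 + 2*m - 8) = (m - 1)*(m + 1)*(m + 4)*(m - 2)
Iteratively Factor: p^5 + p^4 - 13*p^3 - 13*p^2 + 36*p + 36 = (p + 2)*(p^4 - p^3 - 11*p^2 + 9*p + 18) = (p - 2)*(p + 2)*(p^3 + p^2 - 9*p - 9) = (p - 2)*(p + 1)*(p + 2)*(p^2 - 9) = (p - 3)*(p - 2)*(p + 1)*(p + 2)*(p + 3)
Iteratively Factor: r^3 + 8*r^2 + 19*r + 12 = (r + 1)*(r^2 + 7*r + 12) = (r + 1)*(r + 4)*(r + 3)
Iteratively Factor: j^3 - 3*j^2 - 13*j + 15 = (j - 5)*(j^2 + 2*j - 3) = (j - 5)*(j + 3)*(j - 1)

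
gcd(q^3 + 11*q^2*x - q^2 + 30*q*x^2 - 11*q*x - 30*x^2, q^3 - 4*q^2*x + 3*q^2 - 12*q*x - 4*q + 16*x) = q - 1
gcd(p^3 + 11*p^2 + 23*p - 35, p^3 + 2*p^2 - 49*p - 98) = p + 7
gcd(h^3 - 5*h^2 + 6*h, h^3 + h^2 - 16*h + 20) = h - 2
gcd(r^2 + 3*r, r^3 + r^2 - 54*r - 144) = r + 3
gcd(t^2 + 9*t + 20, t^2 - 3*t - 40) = t + 5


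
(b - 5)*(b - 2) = b^2 - 7*b + 10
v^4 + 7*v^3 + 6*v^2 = v^2*(v + 1)*(v + 6)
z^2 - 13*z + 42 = (z - 7)*(z - 6)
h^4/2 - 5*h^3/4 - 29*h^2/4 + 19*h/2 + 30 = (h/2 + 1)*(h - 4)*(h - 3)*(h + 5/2)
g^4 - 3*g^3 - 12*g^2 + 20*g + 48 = (g - 4)*(g - 3)*(g + 2)^2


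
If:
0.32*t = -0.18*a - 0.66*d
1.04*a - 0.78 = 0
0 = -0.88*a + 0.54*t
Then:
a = 0.75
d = -0.80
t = 1.22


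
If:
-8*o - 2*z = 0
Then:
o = -z/4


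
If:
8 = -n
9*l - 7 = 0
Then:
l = 7/9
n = -8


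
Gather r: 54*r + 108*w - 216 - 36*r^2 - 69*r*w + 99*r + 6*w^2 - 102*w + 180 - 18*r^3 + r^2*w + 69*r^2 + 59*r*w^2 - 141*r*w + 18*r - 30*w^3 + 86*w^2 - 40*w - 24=-18*r^3 + r^2*(w + 33) + r*(59*w^2 - 210*w + 171) - 30*w^3 + 92*w^2 - 34*w - 60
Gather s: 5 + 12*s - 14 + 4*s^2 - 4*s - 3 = 4*s^2 + 8*s - 12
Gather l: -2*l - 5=-2*l - 5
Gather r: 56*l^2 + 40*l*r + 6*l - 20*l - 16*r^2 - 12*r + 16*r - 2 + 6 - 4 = 56*l^2 - 14*l - 16*r^2 + r*(40*l + 4)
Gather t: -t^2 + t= -t^2 + t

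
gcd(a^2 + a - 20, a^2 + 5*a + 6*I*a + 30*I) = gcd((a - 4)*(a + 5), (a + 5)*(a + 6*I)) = a + 5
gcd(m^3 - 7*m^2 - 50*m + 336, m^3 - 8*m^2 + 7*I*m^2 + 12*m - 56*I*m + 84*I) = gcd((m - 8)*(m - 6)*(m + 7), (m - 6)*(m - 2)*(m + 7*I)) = m - 6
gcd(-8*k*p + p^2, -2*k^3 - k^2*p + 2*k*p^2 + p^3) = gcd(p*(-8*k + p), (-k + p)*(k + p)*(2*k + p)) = 1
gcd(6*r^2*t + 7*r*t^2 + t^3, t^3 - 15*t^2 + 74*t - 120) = 1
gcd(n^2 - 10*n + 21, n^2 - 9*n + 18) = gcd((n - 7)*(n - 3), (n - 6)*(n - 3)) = n - 3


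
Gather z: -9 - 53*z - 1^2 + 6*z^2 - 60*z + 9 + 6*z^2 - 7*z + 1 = 12*z^2 - 120*z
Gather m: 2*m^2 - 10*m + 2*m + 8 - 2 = 2*m^2 - 8*m + 6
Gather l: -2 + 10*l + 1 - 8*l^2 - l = -8*l^2 + 9*l - 1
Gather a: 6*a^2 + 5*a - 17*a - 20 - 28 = 6*a^2 - 12*a - 48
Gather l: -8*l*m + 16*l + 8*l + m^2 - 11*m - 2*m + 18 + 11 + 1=l*(24 - 8*m) + m^2 - 13*m + 30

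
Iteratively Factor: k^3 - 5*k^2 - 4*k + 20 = (k - 2)*(k^2 - 3*k - 10) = (k - 2)*(k + 2)*(k - 5)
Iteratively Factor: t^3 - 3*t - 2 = (t + 1)*(t^2 - t - 2) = (t + 1)^2*(t - 2)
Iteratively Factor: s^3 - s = (s)*(s^2 - 1) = s*(s + 1)*(s - 1)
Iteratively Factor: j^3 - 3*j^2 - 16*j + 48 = (j - 4)*(j^2 + j - 12) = (j - 4)*(j - 3)*(j + 4)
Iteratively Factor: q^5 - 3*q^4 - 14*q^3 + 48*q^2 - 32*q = (q)*(q^4 - 3*q^3 - 14*q^2 + 48*q - 32) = q*(q - 4)*(q^3 + q^2 - 10*q + 8) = q*(q - 4)*(q - 2)*(q^2 + 3*q - 4) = q*(q - 4)*(q - 2)*(q + 4)*(q - 1)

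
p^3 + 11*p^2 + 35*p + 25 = (p + 1)*(p + 5)^2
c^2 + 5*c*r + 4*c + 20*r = (c + 4)*(c + 5*r)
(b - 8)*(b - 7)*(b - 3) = b^3 - 18*b^2 + 101*b - 168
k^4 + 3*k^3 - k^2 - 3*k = k*(k - 1)*(k + 1)*(k + 3)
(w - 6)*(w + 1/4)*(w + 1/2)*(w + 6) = w^4 + 3*w^3/4 - 287*w^2/8 - 27*w - 9/2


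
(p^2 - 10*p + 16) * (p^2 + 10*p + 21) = p^4 - 63*p^2 - 50*p + 336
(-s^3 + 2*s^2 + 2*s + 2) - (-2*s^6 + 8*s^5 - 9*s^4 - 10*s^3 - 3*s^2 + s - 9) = 2*s^6 - 8*s^5 + 9*s^4 + 9*s^3 + 5*s^2 + s + 11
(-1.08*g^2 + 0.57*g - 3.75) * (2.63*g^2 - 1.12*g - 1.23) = -2.8404*g^4 + 2.7087*g^3 - 9.1725*g^2 + 3.4989*g + 4.6125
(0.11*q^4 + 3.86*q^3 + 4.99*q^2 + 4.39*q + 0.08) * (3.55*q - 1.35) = 0.3905*q^5 + 13.5545*q^4 + 12.5035*q^3 + 8.848*q^2 - 5.6425*q - 0.108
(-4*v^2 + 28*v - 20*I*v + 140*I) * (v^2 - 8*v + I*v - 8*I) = -4*v^4 + 60*v^3 - 24*I*v^3 - 204*v^2 + 360*I*v^2 - 300*v - 1344*I*v + 1120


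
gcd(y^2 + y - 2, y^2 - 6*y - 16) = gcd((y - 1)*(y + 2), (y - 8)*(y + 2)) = y + 2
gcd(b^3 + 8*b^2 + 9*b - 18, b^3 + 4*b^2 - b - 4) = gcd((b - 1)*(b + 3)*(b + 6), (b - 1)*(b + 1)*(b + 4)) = b - 1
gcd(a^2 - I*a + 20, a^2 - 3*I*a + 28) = a + 4*I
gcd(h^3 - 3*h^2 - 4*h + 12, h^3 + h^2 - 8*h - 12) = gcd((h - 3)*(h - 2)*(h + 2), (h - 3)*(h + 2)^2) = h^2 - h - 6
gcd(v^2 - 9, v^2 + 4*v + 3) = v + 3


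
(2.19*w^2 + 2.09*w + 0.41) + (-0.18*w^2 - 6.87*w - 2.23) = 2.01*w^2 - 4.78*w - 1.82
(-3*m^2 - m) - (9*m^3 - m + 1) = -9*m^3 - 3*m^2 - 1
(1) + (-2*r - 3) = -2*r - 2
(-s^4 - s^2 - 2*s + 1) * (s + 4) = -s^5 - 4*s^4 - s^3 - 6*s^2 - 7*s + 4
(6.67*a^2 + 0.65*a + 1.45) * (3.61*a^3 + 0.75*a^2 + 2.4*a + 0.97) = 24.0787*a^5 + 7.349*a^4 + 21.73*a^3 + 9.1174*a^2 + 4.1105*a + 1.4065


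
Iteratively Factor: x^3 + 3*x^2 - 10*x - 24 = (x + 4)*(x^2 - x - 6) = (x + 2)*(x + 4)*(x - 3)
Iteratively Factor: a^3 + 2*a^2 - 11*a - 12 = (a - 3)*(a^2 + 5*a + 4) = (a - 3)*(a + 1)*(a + 4)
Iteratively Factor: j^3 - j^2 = (j)*(j^2 - j) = j*(j - 1)*(j)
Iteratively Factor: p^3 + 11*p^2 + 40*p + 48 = (p + 4)*(p^2 + 7*p + 12) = (p + 3)*(p + 4)*(p + 4)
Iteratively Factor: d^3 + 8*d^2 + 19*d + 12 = (d + 4)*(d^2 + 4*d + 3) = (d + 3)*(d + 4)*(d + 1)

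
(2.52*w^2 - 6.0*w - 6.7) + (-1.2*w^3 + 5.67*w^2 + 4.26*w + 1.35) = -1.2*w^3 + 8.19*w^2 - 1.74*w - 5.35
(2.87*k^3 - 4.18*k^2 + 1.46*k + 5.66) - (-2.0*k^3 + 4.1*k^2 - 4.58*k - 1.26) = 4.87*k^3 - 8.28*k^2 + 6.04*k + 6.92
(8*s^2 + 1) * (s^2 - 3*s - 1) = 8*s^4 - 24*s^3 - 7*s^2 - 3*s - 1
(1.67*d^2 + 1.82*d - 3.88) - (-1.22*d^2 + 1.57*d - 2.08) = 2.89*d^2 + 0.25*d - 1.8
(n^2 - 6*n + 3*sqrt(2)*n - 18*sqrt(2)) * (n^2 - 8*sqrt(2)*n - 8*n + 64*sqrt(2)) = n^4 - 14*n^3 - 5*sqrt(2)*n^3 + 70*sqrt(2)*n^2 - 240*sqrt(2)*n + 672*n - 2304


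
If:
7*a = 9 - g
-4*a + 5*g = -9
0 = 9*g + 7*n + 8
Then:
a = 18/13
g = -9/13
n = -23/91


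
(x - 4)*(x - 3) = x^2 - 7*x + 12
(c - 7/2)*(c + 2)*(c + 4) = c^3 + 5*c^2/2 - 13*c - 28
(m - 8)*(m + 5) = m^2 - 3*m - 40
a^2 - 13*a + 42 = (a - 7)*(a - 6)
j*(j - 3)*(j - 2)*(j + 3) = j^4 - 2*j^3 - 9*j^2 + 18*j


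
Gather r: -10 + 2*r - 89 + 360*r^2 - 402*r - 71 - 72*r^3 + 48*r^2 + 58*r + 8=-72*r^3 + 408*r^2 - 342*r - 162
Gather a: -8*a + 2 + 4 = 6 - 8*a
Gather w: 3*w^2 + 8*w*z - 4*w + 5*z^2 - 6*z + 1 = 3*w^2 + w*(8*z - 4) + 5*z^2 - 6*z + 1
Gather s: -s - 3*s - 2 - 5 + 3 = -4*s - 4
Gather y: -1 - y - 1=-y - 2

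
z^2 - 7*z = z*(z - 7)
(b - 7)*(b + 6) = b^2 - b - 42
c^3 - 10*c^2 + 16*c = c*(c - 8)*(c - 2)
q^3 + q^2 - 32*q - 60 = (q - 6)*(q + 2)*(q + 5)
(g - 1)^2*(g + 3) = g^3 + g^2 - 5*g + 3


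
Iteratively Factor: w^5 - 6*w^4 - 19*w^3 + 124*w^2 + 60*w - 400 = (w + 4)*(w^4 - 10*w^3 + 21*w^2 + 40*w - 100) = (w - 5)*(w + 4)*(w^3 - 5*w^2 - 4*w + 20) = (w - 5)^2*(w + 4)*(w^2 - 4) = (w - 5)^2*(w - 2)*(w + 4)*(w + 2)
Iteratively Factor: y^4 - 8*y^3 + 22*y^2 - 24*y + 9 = (y - 3)*(y^3 - 5*y^2 + 7*y - 3) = (y - 3)*(y - 1)*(y^2 - 4*y + 3) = (y - 3)^2*(y - 1)*(y - 1)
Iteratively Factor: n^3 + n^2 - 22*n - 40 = (n + 4)*(n^2 - 3*n - 10) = (n - 5)*(n + 4)*(n + 2)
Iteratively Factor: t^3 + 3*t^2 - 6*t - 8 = (t + 1)*(t^2 + 2*t - 8) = (t + 1)*(t + 4)*(t - 2)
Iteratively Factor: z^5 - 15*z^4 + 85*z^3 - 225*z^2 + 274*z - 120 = (z - 5)*(z^4 - 10*z^3 + 35*z^2 - 50*z + 24) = (z - 5)*(z - 4)*(z^3 - 6*z^2 + 11*z - 6) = (z - 5)*(z - 4)*(z - 2)*(z^2 - 4*z + 3) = (z - 5)*(z - 4)*(z - 3)*(z - 2)*(z - 1)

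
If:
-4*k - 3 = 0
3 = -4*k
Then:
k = -3/4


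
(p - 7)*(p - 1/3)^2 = p^3 - 23*p^2/3 + 43*p/9 - 7/9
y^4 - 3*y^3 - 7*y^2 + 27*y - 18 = (y - 3)*(y - 2)*(y - 1)*(y + 3)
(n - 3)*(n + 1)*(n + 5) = n^3 + 3*n^2 - 13*n - 15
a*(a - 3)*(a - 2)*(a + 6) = a^4 + a^3 - 24*a^2 + 36*a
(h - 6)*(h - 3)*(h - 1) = h^3 - 10*h^2 + 27*h - 18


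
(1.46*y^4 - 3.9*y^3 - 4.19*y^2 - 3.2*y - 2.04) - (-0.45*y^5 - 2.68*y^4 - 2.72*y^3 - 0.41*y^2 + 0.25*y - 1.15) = 0.45*y^5 + 4.14*y^4 - 1.18*y^3 - 3.78*y^2 - 3.45*y - 0.89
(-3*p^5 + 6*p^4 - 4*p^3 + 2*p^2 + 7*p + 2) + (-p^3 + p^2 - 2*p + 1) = -3*p^5 + 6*p^4 - 5*p^3 + 3*p^2 + 5*p + 3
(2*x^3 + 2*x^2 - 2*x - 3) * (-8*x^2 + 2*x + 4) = -16*x^5 - 12*x^4 + 28*x^3 + 28*x^2 - 14*x - 12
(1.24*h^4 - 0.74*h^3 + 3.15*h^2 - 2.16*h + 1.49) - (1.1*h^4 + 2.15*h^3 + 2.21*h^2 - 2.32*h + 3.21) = 0.14*h^4 - 2.89*h^3 + 0.94*h^2 + 0.16*h - 1.72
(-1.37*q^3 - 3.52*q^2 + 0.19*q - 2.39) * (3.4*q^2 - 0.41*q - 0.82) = -4.658*q^5 - 11.4063*q^4 + 3.2126*q^3 - 5.3175*q^2 + 0.8241*q + 1.9598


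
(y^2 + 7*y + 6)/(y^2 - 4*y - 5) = (y + 6)/(y - 5)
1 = 1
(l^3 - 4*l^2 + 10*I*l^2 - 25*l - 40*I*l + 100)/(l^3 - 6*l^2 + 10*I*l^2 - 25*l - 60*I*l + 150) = (l - 4)/(l - 6)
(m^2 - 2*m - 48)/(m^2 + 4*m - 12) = (m - 8)/(m - 2)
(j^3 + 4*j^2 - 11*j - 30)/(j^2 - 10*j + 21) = (j^2 + 7*j + 10)/(j - 7)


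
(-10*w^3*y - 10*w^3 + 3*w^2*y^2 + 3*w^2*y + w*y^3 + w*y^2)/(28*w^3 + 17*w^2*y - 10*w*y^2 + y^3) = w*(-10*w^2*y - 10*w^2 + 3*w*y^2 + 3*w*y + y^3 + y^2)/(28*w^3 + 17*w^2*y - 10*w*y^2 + y^3)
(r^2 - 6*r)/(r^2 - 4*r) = (r - 6)/(r - 4)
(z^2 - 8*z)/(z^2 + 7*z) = (z - 8)/(z + 7)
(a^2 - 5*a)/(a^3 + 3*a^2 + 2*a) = (a - 5)/(a^2 + 3*a + 2)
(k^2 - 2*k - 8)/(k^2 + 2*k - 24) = (k + 2)/(k + 6)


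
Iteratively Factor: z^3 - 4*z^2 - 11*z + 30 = (z - 2)*(z^2 - 2*z - 15) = (z - 5)*(z - 2)*(z + 3)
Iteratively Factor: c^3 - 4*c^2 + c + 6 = (c + 1)*(c^2 - 5*c + 6) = (c - 2)*(c + 1)*(c - 3)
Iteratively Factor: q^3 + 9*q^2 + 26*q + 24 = (q + 2)*(q^2 + 7*q + 12) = (q + 2)*(q + 3)*(q + 4)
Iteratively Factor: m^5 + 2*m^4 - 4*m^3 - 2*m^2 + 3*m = (m - 1)*(m^4 + 3*m^3 - m^2 - 3*m) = (m - 1)*(m + 3)*(m^3 - m) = m*(m - 1)*(m + 3)*(m^2 - 1) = m*(m - 1)^2*(m + 3)*(m + 1)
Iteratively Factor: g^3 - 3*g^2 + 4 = (g - 2)*(g^2 - g - 2) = (g - 2)*(g + 1)*(g - 2)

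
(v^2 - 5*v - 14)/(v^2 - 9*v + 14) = (v + 2)/(v - 2)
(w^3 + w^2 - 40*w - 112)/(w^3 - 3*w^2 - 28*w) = (w + 4)/w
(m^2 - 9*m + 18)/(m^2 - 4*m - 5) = (-m^2 + 9*m - 18)/(-m^2 + 4*m + 5)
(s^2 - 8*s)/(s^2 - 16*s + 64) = s/(s - 8)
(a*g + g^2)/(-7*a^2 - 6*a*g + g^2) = -g/(7*a - g)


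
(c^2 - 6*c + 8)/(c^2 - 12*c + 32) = (c - 2)/(c - 8)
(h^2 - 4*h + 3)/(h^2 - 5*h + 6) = (h - 1)/(h - 2)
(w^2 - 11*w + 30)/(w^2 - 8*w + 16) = (w^2 - 11*w + 30)/(w^2 - 8*w + 16)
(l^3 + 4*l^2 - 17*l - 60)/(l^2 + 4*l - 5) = (l^2 - l - 12)/(l - 1)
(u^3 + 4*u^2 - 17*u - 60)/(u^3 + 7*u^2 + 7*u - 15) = (u - 4)/(u - 1)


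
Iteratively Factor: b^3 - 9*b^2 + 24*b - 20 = (b - 2)*(b^2 - 7*b + 10) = (b - 2)^2*(b - 5)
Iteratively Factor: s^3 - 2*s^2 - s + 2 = (s + 1)*(s^2 - 3*s + 2) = (s - 2)*(s + 1)*(s - 1)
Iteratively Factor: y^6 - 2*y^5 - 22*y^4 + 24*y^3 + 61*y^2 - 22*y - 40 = (y + 1)*(y^5 - 3*y^4 - 19*y^3 + 43*y^2 + 18*y - 40) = (y - 1)*(y + 1)*(y^4 - 2*y^3 - 21*y^2 + 22*y + 40) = (y - 1)*(y + 1)^2*(y^3 - 3*y^2 - 18*y + 40) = (y - 1)*(y + 1)^2*(y + 4)*(y^2 - 7*y + 10) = (y - 5)*(y - 1)*(y + 1)^2*(y + 4)*(y - 2)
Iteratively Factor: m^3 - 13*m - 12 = (m - 4)*(m^2 + 4*m + 3) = (m - 4)*(m + 1)*(m + 3)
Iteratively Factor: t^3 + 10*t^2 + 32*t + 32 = (t + 4)*(t^2 + 6*t + 8) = (t + 2)*(t + 4)*(t + 4)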